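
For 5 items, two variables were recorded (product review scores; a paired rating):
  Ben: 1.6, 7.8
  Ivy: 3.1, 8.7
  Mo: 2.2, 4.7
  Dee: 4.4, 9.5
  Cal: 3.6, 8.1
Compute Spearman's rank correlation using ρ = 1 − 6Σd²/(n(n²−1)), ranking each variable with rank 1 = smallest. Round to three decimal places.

Ranks of variable 1: 1, 3, 2, 5, 4
Ranks of variable 2: 2, 4, 1, 5, 3
d = r₁ − r₂: -1, -1, 1, 0, 1
d²: 1, 1, 1, 0, 1; Σd² = 4
ρ = 1 − 6·4/(5·24) = 1 − 24/120 = 0.800

0.800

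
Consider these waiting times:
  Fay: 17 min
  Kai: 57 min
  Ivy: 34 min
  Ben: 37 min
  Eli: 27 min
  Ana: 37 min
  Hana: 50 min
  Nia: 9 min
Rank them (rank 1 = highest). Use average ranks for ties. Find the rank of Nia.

8

Sorted (descending): 57, 50, 37, 37, 34, 27, 17, 9
The 2 values of 37 occupy positions 3–4 → average rank (3+4)/2 = 3.5.
Nia has value 9 min → rank 8.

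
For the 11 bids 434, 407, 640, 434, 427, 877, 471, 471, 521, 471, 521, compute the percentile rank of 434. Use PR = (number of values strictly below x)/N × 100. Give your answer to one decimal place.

18.2

N = 11.
Strictly below 434: 2. Equal to 434: 2.
PR = 2/11 × 100 = 18.2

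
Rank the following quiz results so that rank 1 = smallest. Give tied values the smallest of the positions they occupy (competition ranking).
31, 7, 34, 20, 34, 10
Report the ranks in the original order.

4, 1, 5, 3, 5, 2

Sorted (ascending): 7, 10, 20, 31, 34, 34
The 2 values of 34 occupy positions 5–6 → each gets rank 5.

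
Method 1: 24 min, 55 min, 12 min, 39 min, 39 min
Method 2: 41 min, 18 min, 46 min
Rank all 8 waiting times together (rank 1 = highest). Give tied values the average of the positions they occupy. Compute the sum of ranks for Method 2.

Sorted (descending): 55, 46, 41, 39, 39, 24, 18, 12
The 2 values of 39 occupy positions 4–5 → average rank (4+5)/2 = 4.5.
Method 2 values → pooled ranks: 41→3, 18→7, 46→2
Rank sum = 3 + 7 + 2 = 12

12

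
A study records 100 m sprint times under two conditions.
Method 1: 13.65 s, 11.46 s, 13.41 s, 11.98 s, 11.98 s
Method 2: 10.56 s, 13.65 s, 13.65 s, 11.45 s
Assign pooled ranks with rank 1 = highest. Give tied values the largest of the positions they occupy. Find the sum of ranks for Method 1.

Sorted (descending): 13.65, 13.65, 13.65, 13.41, 11.98, 11.98, 11.46, 11.45, 10.56
The 3 values of 13.65 occupy positions 1–3 → each gets rank 3.
The 2 values of 11.98 occupy positions 5–6 → each gets rank 6.
Method 1 values → pooled ranks: 13.65→3, 11.46→7, 13.41→4, 11.98→6, 11.98→6
Rank sum = 3 + 7 + 4 + 6 + 6 = 26

26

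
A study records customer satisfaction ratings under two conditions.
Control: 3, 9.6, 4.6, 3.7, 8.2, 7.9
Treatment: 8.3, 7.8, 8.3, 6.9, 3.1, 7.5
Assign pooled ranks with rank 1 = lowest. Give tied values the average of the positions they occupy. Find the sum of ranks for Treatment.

Sorted (ascending): 3, 3.1, 3.7, 4.6, 6.9, 7.5, 7.8, 7.9, 8.2, 8.3, 8.3, 9.6
The 2 values of 8.3 occupy positions 10–11 → average rank (10+11)/2 = 10.5.
Treatment values → pooled ranks: 8.3→10.5, 7.8→7, 8.3→10.5, 6.9→5, 3.1→2, 7.5→6
Rank sum = 10.5 + 7 + 10.5 + 5 + 2 + 6 = 41

41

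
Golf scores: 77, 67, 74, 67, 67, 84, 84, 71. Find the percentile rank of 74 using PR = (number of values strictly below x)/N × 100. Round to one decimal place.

N = 8.
Strictly below 74: 4. Equal to 74: 1.
PR = 4/8 × 100 = 50.0

50.0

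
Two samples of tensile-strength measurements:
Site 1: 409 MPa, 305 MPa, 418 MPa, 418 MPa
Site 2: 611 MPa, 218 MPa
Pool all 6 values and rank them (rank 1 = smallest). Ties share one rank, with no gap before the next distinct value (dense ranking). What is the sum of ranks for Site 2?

Sorted (ascending): 218, 305, 409, 418, 418, 611
The 2 values of 418 share dense rank 4.
Remaining distinct values take the next consecutive integers.
Site 2 values → pooled ranks: 611→5, 218→1
Rank sum = 5 + 1 = 6

6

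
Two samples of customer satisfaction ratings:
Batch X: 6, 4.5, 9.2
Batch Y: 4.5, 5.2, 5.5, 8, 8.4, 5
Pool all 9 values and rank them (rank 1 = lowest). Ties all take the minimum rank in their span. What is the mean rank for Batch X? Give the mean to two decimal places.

Sorted (ascending): 4.5, 4.5, 5, 5.2, 5.5, 6, 8, 8.4, 9.2
The 2 values of 4.5 occupy positions 1–2 → each gets rank 1.
Batch X values → pooled ranks: 6→6, 4.5→1, 9.2→9
Mean rank = (6 + 1 + 9) / 3 = 5.33

5.33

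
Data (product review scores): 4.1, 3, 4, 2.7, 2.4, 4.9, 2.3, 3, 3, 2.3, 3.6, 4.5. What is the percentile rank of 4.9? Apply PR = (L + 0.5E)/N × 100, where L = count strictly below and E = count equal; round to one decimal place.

95.8

N = 12.
Strictly below 4.9: 11. Equal to 4.9: 1.
PR = (11 + 0.5·1)/12 × 100 = 95.8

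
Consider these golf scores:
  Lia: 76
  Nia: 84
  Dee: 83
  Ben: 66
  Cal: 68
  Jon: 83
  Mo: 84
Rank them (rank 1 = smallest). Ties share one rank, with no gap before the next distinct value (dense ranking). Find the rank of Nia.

5

Sorted (ascending): 66, 68, 76, 83, 83, 84, 84
The 2 values of 83 share dense rank 4.
The 2 values of 84 share dense rank 5.
Remaining distinct values take the next consecutive integers.
Nia has value 84 → rank 5.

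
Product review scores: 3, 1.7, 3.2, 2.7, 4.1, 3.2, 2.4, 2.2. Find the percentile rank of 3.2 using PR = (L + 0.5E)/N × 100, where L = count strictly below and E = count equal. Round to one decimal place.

N = 8.
Strictly below 3.2: 5. Equal to 3.2: 2.
PR = (5 + 0.5·2)/8 × 100 = 75.0

75.0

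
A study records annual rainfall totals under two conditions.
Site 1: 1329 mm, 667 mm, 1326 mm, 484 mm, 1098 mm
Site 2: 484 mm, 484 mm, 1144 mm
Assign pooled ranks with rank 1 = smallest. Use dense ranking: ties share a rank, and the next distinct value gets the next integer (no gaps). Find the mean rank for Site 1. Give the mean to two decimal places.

3.40

Sorted (ascending): 484, 484, 484, 667, 1098, 1144, 1326, 1329
The 3 values of 484 share dense rank 1.
Remaining distinct values take the next consecutive integers.
Site 1 values → pooled ranks: 1329→6, 667→2, 1326→5, 484→1, 1098→3
Mean rank = (6 + 2 + 5 + 1 + 3) / 5 = 3.40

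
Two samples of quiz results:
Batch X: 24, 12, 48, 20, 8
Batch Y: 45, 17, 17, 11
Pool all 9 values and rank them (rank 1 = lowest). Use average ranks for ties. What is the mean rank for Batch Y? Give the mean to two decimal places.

4.75

Sorted (ascending): 8, 11, 12, 17, 17, 20, 24, 45, 48
The 2 values of 17 occupy positions 4–5 → average rank (4+5)/2 = 4.5.
Batch Y values → pooled ranks: 45→8, 17→4.5, 17→4.5, 11→2
Mean rank = (8 + 4.5 + 4.5 + 2) / 4 = 4.75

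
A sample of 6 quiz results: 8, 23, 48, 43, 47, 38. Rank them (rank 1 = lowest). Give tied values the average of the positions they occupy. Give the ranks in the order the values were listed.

Sorted (ascending): 8, 23, 38, 43, 47, 48
No ties — each value takes its position as its rank.

1, 2, 6, 4, 5, 3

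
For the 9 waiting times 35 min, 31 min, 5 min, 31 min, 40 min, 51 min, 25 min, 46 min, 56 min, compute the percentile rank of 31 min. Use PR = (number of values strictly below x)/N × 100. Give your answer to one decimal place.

N = 9.
Strictly below 31: 2. Equal to 31: 2.
PR = 2/9 × 100 = 22.2

22.2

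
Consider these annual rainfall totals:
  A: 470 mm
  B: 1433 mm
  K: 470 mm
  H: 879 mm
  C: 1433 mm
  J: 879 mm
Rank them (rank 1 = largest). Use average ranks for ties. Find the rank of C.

1.5

Sorted (descending): 1433, 1433, 879, 879, 470, 470
The 2 values of 1433 occupy positions 1–2 → average rank (1+2)/2 = 1.5.
The 2 values of 879 occupy positions 3–4 → average rank (3+4)/2 = 3.5.
The 2 values of 470 occupy positions 5–6 → average rank (5+6)/2 = 5.5.
C has value 1433 mm → rank 1.5.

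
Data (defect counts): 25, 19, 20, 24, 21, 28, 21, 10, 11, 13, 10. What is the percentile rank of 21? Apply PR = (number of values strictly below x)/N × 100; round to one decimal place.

N = 11.
Strictly below 21: 6. Equal to 21: 2.
PR = 6/11 × 100 = 54.5

54.5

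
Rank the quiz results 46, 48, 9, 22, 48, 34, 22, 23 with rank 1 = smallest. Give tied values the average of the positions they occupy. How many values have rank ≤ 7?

Sorted (ascending): 9, 22, 22, 23, 34, 46, 48, 48
The 2 values of 22 occupy positions 2–3 → average rank (2+3)/2 = 2.5.
The 2 values of 48 occupy positions 7–8 → average rank (7+8)/2 = 7.5.
Ranks ≤ 7: {1, 2.5, 2.5, 4, 5, 6} → 6 values.

6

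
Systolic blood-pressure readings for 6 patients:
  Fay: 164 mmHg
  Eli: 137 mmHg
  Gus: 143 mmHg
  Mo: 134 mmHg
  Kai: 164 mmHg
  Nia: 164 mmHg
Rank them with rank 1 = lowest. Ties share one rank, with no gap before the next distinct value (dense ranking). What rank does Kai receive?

4

Sorted (ascending): 134, 137, 143, 164, 164, 164
The 3 values of 164 share dense rank 4.
Remaining distinct values take the next consecutive integers.
Kai has value 164 mmHg → rank 4.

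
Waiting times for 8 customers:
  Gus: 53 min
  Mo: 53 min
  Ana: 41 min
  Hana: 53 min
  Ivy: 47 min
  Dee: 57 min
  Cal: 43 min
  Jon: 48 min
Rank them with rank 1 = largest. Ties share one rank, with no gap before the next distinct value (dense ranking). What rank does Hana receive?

2

Sorted (descending): 57, 53, 53, 53, 48, 47, 43, 41
The 3 values of 53 share dense rank 2.
Remaining distinct values take the next consecutive integers.
Hana has value 53 min → rank 2.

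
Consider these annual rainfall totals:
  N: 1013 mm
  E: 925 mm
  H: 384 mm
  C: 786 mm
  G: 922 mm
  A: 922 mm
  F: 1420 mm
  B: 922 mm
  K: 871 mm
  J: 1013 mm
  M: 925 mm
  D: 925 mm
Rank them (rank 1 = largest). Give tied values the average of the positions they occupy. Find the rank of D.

Sorted (descending): 1420, 1013, 1013, 925, 925, 925, 922, 922, 922, 871, 786, 384
The 2 values of 1013 occupy positions 2–3 → average rank (2+3)/2 = 2.5.
The 3 values of 925 occupy positions 4–6 → average rank 5.
The 3 values of 922 occupy positions 7–9 → average rank 8.
D has value 925 mm → rank 5.

5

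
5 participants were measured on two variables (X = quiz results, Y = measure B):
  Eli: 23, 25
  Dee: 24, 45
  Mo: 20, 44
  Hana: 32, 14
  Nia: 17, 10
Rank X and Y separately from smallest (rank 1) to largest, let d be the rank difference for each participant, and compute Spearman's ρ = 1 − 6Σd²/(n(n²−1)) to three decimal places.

0.300

Ranks of variable 1: 3, 4, 2, 5, 1
Ranks of variable 2: 3, 5, 4, 2, 1
d = r₁ − r₂: 0, -1, -2, 3, 0
d²: 0, 1, 4, 9, 0; Σd² = 14
ρ = 1 − 6·14/(5·24) = 1 − 84/120 = 0.300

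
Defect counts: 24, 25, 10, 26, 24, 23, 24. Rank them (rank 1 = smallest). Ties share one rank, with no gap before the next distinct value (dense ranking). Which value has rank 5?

Sorted (ascending): 10, 23, 24, 24, 24, 25, 26
The 3 values of 24 share dense rank 3.
Remaining distinct values take the next consecutive integers.
Rank 5 → value 26.

26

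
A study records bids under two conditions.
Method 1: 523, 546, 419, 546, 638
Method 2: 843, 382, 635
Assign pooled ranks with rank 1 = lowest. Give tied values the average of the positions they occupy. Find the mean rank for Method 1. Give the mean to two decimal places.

Sorted (ascending): 382, 419, 523, 546, 546, 635, 638, 843
The 2 values of 546 occupy positions 4–5 → average rank (4+5)/2 = 4.5.
Method 1 values → pooled ranks: 523→3, 546→4.5, 419→2, 546→4.5, 638→7
Mean rank = (3 + 4.5 + 2 + 4.5 + 7) / 5 = 4.20

4.20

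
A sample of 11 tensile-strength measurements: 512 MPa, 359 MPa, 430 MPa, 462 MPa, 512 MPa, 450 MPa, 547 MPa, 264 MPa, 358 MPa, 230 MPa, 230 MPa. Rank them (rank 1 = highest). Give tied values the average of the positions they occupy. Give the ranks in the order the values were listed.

Sorted (descending): 547, 512, 512, 462, 450, 430, 359, 358, 264, 230, 230
The 2 values of 512 occupy positions 2–3 → average rank (2+3)/2 = 2.5.
The 2 values of 230 occupy positions 10–11 → average rank (10+11)/2 = 10.5.

2.5, 7, 6, 4, 2.5, 5, 1, 9, 8, 10.5, 10.5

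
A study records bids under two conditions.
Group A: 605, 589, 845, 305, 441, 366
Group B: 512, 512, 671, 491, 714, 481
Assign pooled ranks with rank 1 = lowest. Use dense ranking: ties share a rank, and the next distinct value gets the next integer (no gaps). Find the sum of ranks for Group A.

32

Sorted (ascending): 305, 366, 441, 481, 491, 512, 512, 589, 605, 671, 714, 845
The 2 values of 512 share dense rank 6.
Remaining distinct values take the next consecutive integers.
Group A values → pooled ranks: 605→8, 589→7, 845→11, 305→1, 441→3, 366→2
Rank sum = 8 + 7 + 11 + 1 + 3 + 2 = 32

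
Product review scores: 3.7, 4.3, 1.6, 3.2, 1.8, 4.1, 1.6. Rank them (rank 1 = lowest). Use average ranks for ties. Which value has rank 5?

3.7

Sorted (ascending): 1.6, 1.6, 1.8, 3.2, 3.7, 4.1, 4.3
The 2 values of 1.6 occupy positions 1–2 → average rank (1+2)/2 = 1.5.
Rank 5 → value 3.7.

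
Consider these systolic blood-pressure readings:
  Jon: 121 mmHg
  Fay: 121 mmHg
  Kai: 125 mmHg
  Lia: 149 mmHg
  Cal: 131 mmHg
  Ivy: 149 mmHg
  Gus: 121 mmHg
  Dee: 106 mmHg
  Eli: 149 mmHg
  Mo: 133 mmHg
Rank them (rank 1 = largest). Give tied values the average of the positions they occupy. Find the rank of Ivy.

2

Sorted (descending): 149, 149, 149, 133, 131, 125, 121, 121, 121, 106
The 3 values of 149 occupy positions 1–3 → average rank 2.
The 3 values of 121 occupy positions 7–9 → average rank 8.
Ivy has value 149 mmHg → rank 2.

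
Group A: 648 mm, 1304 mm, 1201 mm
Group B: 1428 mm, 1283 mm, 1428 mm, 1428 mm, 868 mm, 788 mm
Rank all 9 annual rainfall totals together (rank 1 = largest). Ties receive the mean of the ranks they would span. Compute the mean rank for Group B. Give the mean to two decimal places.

4.33

Sorted (descending): 1428, 1428, 1428, 1304, 1283, 1201, 868, 788, 648
The 3 values of 1428 occupy positions 1–3 → average rank 2.
Group B values → pooled ranks: 1428→2, 1283→5, 1428→2, 1428→2, 868→7, 788→8
Mean rank = (2 + 5 + 2 + 2 + 7 + 8) / 6 = 4.33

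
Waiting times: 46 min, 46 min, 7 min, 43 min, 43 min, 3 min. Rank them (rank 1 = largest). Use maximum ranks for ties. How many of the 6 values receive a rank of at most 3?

Sorted (descending): 46, 46, 43, 43, 7, 3
The 2 values of 46 occupy positions 1–2 → each gets rank 2.
The 2 values of 43 occupy positions 3–4 → each gets rank 4.
Ranks ≤ 3: {2, 2} → 2 values.

2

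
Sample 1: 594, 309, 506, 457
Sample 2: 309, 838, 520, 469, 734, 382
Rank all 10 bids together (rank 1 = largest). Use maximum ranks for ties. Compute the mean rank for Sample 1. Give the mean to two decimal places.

6.25

Sorted (descending): 838, 734, 594, 520, 506, 469, 457, 382, 309, 309
The 2 values of 309 occupy positions 9–10 → each gets rank 10.
Sample 1 values → pooled ranks: 594→3, 309→10, 506→5, 457→7
Mean rank = (3 + 10 + 5 + 7) / 4 = 6.25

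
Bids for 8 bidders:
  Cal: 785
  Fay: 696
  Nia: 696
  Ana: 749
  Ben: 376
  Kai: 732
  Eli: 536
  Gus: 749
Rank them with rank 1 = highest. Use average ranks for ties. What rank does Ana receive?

Sorted (descending): 785, 749, 749, 732, 696, 696, 536, 376
The 2 values of 749 occupy positions 2–3 → average rank (2+3)/2 = 2.5.
The 2 values of 696 occupy positions 5–6 → average rank (5+6)/2 = 5.5.
Ana has value 749 → rank 2.5.

2.5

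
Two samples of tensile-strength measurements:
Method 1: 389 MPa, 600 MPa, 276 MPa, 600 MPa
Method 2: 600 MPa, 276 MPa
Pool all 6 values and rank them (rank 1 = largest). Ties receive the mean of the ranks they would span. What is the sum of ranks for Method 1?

Sorted (descending): 600, 600, 600, 389, 276, 276
The 3 values of 600 occupy positions 1–3 → average rank 2.
The 2 values of 276 occupy positions 5–6 → average rank (5+6)/2 = 5.5.
Method 1 values → pooled ranks: 389→4, 600→2, 276→5.5, 600→2
Rank sum = 4 + 2 + 5.5 + 2 = 13.5

13.5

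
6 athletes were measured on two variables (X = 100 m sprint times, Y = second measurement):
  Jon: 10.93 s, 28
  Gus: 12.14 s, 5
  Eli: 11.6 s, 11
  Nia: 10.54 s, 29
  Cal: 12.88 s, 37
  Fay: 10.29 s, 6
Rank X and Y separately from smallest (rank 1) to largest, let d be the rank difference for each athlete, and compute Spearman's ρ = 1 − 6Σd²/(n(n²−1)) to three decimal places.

Ranks of variable 1: 3, 5, 4, 2, 6, 1
Ranks of variable 2: 4, 1, 3, 5, 6, 2
d = r₁ − r₂: -1, 4, 1, -3, 0, -1
d²: 1, 16, 1, 9, 0, 1; Σd² = 28
ρ = 1 − 6·28/(6·35) = 1 − 168/210 = 0.200

0.200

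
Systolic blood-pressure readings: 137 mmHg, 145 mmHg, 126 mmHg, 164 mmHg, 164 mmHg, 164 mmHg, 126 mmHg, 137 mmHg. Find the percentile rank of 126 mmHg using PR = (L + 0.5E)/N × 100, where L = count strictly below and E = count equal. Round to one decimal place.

12.5

N = 8.
Strictly below 126: 0. Equal to 126: 2.
PR = (0 + 0.5·2)/8 × 100 = 12.5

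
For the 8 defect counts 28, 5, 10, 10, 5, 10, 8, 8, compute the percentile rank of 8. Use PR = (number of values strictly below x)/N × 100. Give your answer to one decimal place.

N = 8.
Strictly below 8: 2. Equal to 8: 2.
PR = 2/8 × 100 = 25.0

25.0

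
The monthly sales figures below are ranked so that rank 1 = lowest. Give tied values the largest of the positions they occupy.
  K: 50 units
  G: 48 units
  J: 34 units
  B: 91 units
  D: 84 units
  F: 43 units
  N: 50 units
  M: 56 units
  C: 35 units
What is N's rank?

Sorted (ascending): 34, 35, 43, 48, 50, 50, 56, 84, 91
The 2 values of 50 occupy positions 5–6 → each gets rank 6.
N has value 50 units → rank 6.

6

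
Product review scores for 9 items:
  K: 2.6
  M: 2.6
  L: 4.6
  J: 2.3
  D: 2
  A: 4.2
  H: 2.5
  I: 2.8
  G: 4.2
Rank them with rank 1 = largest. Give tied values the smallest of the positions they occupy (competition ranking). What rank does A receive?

2

Sorted (descending): 4.6, 4.2, 4.2, 2.8, 2.6, 2.6, 2.5, 2.3, 2
The 2 values of 4.2 occupy positions 2–3 → each gets rank 2.
The 2 values of 2.6 occupy positions 5–6 → each gets rank 5.
A has value 4.2 → rank 2.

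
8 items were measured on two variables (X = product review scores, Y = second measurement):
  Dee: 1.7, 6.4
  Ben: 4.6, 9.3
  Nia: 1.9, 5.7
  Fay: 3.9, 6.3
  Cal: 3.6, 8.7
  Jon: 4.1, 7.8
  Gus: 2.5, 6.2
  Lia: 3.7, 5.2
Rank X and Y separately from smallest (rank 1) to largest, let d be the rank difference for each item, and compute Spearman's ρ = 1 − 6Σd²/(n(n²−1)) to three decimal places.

Ranks of variable 1: 1, 8, 2, 6, 4, 7, 3, 5
Ranks of variable 2: 5, 8, 2, 4, 7, 6, 3, 1
d = r₁ − r₂: -4, 0, 0, 2, -3, 1, 0, 4
d²: 16, 0, 0, 4, 9, 1, 0, 16; Σd² = 46
ρ = 1 − 6·46/(8·63) = 1 − 276/504 = 0.452

0.452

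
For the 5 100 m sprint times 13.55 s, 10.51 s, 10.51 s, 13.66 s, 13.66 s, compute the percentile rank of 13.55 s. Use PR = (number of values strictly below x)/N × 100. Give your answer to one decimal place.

N = 5.
Strictly below 13.55: 2. Equal to 13.55: 1.
PR = 2/5 × 100 = 40.0

40.0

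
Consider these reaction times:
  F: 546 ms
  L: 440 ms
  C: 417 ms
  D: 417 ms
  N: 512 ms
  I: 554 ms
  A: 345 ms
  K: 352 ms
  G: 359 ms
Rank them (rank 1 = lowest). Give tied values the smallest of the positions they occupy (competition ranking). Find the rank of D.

4

Sorted (ascending): 345, 352, 359, 417, 417, 440, 512, 546, 554
The 2 values of 417 occupy positions 4–5 → each gets rank 4.
D has value 417 ms → rank 4.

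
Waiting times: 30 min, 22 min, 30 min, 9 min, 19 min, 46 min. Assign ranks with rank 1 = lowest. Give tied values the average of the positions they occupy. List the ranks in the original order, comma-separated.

4.5, 3, 4.5, 1, 2, 6

Sorted (ascending): 9, 19, 22, 30, 30, 46
The 2 values of 30 occupy positions 4–5 → average rank (4+5)/2 = 4.5.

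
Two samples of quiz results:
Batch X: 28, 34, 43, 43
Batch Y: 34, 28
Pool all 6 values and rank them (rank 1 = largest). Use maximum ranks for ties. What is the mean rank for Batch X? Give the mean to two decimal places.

3.50

Sorted (descending): 43, 43, 34, 34, 28, 28
The 2 values of 43 occupy positions 1–2 → each gets rank 2.
The 2 values of 34 occupy positions 3–4 → each gets rank 4.
The 2 values of 28 occupy positions 5–6 → each gets rank 6.
Batch X values → pooled ranks: 28→6, 34→4, 43→2, 43→2
Mean rank = (6 + 4 + 2 + 2) / 4 = 3.50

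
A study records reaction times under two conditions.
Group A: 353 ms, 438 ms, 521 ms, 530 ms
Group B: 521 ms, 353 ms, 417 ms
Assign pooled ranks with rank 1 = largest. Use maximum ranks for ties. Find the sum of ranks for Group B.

15

Sorted (descending): 530, 521, 521, 438, 417, 353, 353
The 2 values of 521 occupy positions 2–3 → each gets rank 3.
The 2 values of 353 occupy positions 6–7 → each gets rank 7.
Group B values → pooled ranks: 521→3, 353→7, 417→5
Rank sum = 3 + 7 + 5 = 15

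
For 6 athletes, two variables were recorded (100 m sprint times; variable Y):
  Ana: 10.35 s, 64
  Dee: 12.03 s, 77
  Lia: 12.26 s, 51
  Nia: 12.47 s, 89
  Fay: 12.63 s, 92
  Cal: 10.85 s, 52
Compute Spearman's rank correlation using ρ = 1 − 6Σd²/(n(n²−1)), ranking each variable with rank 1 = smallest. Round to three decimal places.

0.600

Ranks of variable 1: 1, 3, 4, 5, 6, 2
Ranks of variable 2: 3, 4, 1, 5, 6, 2
d = r₁ − r₂: -2, -1, 3, 0, 0, 0
d²: 4, 1, 9, 0, 0, 0; Σd² = 14
ρ = 1 − 6·14/(6·35) = 1 − 84/210 = 0.600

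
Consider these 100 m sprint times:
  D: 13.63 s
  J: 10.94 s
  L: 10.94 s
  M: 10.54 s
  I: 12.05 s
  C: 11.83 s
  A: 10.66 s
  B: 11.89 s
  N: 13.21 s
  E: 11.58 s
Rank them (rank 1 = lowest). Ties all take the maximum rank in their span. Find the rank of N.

Sorted (ascending): 10.54, 10.66, 10.94, 10.94, 11.58, 11.83, 11.89, 12.05, 13.21, 13.63
The 2 values of 10.94 occupy positions 3–4 → each gets rank 4.
N has value 13.21 s → rank 9.

9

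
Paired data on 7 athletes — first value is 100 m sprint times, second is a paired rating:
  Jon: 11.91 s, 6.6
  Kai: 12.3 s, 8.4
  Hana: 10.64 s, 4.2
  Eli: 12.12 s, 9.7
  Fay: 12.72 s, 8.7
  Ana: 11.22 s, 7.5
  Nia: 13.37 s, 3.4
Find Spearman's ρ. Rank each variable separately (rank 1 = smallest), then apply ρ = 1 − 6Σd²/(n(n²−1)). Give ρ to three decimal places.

0.107

Ranks of variable 1: 3, 5, 1, 4, 6, 2, 7
Ranks of variable 2: 3, 5, 2, 7, 6, 4, 1
d = r₁ − r₂: 0, 0, -1, -3, 0, -2, 6
d²: 0, 0, 1, 9, 0, 4, 36; Σd² = 50
ρ = 1 − 6·50/(7·48) = 1 − 300/336 = 0.107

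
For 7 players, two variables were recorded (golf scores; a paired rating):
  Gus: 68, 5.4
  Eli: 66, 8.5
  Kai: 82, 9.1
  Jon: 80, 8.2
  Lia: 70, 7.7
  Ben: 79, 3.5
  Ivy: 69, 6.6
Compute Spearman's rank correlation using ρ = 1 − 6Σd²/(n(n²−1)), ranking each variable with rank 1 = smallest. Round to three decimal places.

Ranks of variable 1: 2, 1, 7, 6, 4, 5, 3
Ranks of variable 2: 2, 6, 7, 5, 4, 1, 3
d = r₁ − r₂: 0, -5, 0, 1, 0, 4, 0
d²: 0, 25, 0, 1, 0, 16, 0; Σd² = 42
ρ = 1 − 6·42/(7·48) = 1 − 252/336 = 0.250

0.250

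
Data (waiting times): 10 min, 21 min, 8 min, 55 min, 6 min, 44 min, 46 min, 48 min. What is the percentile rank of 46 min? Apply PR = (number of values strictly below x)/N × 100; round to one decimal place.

N = 8.
Strictly below 46: 5. Equal to 46: 1.
PR = 5/8 × 100 = 62.5

62.5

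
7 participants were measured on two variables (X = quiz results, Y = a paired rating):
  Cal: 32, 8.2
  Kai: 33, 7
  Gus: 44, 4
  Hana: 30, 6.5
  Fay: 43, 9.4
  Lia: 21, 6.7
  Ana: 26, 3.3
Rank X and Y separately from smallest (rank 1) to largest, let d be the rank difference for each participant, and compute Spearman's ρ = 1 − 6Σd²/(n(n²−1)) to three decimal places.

0.286

Ranks of variable 1: 4, 5, 7, 3, 6, 1, 2
Ranks of variable 2: 6, 5, 2, 3, 7, 4, 1
d = r₁ − r₂: -2, 0, 5, 0, -1, -3, 1
d²: 4, 0, 25, 0, 1, 9, 1; Σd² = 40
ρ = 1 − 6·40/(7·48) = 1 − 240/336 = 0.286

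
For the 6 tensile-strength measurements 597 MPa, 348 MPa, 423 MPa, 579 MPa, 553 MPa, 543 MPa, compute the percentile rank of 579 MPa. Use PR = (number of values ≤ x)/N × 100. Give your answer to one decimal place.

N = 6.
Strictly below 579: 4. Equal to 579: 1.
PR = 5/6 × 100 = 83.3

83.3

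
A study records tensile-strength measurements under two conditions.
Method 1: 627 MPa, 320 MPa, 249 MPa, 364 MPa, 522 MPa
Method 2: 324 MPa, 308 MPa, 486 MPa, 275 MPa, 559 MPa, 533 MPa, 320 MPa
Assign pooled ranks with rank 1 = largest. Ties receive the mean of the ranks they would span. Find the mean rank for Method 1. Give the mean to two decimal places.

Sorted (descending): 627, 559, 533, 522, 486, 364, 324, 320, 320, 308, 275, 249
The 2 values of 320 occupy positions 8–9 → average rank (8+9)/2 = 8.5.
Method 1 values → pooled ranks: 627→1, 320→8.5, 249→12, 364→6, 522→4
Mean rank = (1 + 8.5 + 12 + 6 + 4) / 5 = 6.30

6.30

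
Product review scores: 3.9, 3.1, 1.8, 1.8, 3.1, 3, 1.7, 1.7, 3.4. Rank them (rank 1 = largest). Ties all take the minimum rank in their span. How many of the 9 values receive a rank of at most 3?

4

Sorted (descending): 3.9, 3.4, 3.1, 3.1, 3, 1.8, 1.8, 1.7, 1.7
The 2 values of 3.1 occupy positions 3–4 → each gets rank 3.
The 2 values of 1.8 occupy positions 6–7 → each gets rank 6.
The 2 values of 1.7 occupy positions 8–9 → each gets rank 8.
Ranks ≤ 3: {1, 2, 3, 3} → 4 values.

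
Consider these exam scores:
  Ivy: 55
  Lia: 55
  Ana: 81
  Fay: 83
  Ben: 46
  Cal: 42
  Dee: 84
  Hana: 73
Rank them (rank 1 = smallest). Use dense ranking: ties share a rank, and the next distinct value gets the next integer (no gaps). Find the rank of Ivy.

Sorted (ascending): 42, 46, 55, 55, 73, 81, 83, 84
The 2 values of 55 share dense rank 3.
Remaining distinct values take the next consecutive integers.
Ivy has value 55 → rank 3.

3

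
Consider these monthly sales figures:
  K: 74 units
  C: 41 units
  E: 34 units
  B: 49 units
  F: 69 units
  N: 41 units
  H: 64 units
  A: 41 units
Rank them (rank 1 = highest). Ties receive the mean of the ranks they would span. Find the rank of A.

Sorted (descending): 74, 69, 64, 49, 41, 41, 41, 34
The 3 values of 41 occupy positions 5–7 → average rank 6.
A has value 41 units → rank 6.

6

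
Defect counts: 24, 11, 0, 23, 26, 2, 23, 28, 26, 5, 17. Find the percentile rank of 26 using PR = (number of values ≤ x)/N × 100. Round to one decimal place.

N = 11.
Strictly below 26: 8. Equal to 26: 2.
PR = 10/11 × 100 = 90.9

90.9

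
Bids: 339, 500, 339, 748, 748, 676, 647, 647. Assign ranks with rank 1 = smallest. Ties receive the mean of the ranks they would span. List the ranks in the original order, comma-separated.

1.5, 3, 1.5, 7.5, 7.5, 6, 4.5, 4.5

Sorted (ascending): 339, 339, 500, 647, 647, 676, 748, 748
The 2 values of 339 occupy positions 1–2 → average rank (1+2)/2 = 1.5.
The 2 values of 647 occupy positions 4–5 → average rank (4+5)/2 = 4.5.
The 2 values of 748 occupy positions 7–8 → average rank (7+8)/2 = 7.5.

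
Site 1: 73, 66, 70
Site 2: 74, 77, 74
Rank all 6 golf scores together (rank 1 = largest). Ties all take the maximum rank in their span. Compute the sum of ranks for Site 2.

7

Sorted (descending): 77, 74, 74, 73, 70, 66
The 2 values of 74 occupy positions 2–3 → each gets rank 3.
Site 2 values → pooled ranks: 74→3, 77→1, 74→3
Rank sum = 3 + 1 + 3 = 7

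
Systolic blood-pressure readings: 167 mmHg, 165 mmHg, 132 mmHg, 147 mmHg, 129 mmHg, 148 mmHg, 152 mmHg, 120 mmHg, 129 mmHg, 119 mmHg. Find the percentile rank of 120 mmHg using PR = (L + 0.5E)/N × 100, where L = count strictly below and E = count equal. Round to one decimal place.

N = 10.
Strictly below 120: 1. Equal to 120: 1.
PR = (1 + 0.5·1)/10 × 100 = 15.0

15.0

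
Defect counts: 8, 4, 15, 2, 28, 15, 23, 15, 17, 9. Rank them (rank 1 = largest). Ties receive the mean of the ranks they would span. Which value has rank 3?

Sorted (descending): 28, 23, 17, 15, 15, 15, 9, 8, 4, 2
The 3 values of 15 occupy positions 4–6 → average rank 5.
Rank 3 → value 17.

17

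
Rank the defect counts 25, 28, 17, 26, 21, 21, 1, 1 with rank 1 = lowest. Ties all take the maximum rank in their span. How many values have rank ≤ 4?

3

Sorted (ascending): 1, 1, 17, 21, 21, 25, 26, 28
The 2 values of 1 occupy positions 1–2 → each gets rank 2.
The 2 values of 21 occupy positions 4–5 → each gets rank 5.
Ranks ≤ 4: {2, 2, 3} → 3 values.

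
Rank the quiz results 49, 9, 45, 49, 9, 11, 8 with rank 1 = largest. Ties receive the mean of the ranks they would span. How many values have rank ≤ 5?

4

Sorted (descending): 49, 49, 45, 11, 9, 9, 8
The 2 values of 49 occupy positions 1–2 → average rank (1+2)/2 = 1.5.
The 2 values of 9 occupy positions 5–6 → average rank (5+6)/2 = 5.5.
Ranks ≤ 5: {1.5, 1.5, 3, 4} → 4 values.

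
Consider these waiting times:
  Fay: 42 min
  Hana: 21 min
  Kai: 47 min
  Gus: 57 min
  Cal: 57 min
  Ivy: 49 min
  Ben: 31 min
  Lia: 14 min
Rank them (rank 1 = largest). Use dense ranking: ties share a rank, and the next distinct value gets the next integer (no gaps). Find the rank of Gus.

1

Sorted (descending): 57, 57, 49, 47, 42, 31, 21, 14
The 2 values of 57 share dense rank 1.
Remaining distinct values take the next consecutive integers.
Gus has value 57 min → rank 1.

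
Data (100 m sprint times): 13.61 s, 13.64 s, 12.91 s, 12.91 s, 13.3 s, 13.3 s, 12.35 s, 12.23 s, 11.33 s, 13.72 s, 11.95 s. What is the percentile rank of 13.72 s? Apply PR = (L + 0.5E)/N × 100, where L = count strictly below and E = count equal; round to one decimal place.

95.5

N = 11.
Strictly below 13.72: 10. Equal to 13.72: 1.
PR = (10 + 0.5·1)/11 × 100 = 95.5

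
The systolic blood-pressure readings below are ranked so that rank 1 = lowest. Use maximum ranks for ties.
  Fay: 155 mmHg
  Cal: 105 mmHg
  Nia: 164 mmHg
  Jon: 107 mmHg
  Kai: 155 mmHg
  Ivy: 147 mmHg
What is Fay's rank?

Sorted (ascending): 105, 107, 147, 155, 155, 164
The 2 values of 155 occupy positions 4–5 → each gets rank 5.
Fay has value 155 mmHg → rank 5.

5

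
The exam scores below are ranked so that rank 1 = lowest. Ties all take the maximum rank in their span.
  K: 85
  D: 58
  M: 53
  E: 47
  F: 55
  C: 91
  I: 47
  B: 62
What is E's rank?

Sorted (ascending): 47, 47, 53, 55, 58, 62, 85, 91
The 2 values of 47 occupy positions 1–2 → each gets rank 2.
E has value 47 → rank 2.

2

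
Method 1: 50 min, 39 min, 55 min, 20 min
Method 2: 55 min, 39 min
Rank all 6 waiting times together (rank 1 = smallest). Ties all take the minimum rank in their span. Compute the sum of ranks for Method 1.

12

Sorted (ascending): 20, 39, 39, 50, 55, 55
The 2 values of 39 occupy positions 2–3 → each gets rank 2.
The 2 values of 55 occupy positions 5–6 → each gets rank 5.
Method 1 values → pooled ranks: 50→4, 39→2, 55→5, 20→1
Rank sum = 4 + 2 + 5 + 1 = 12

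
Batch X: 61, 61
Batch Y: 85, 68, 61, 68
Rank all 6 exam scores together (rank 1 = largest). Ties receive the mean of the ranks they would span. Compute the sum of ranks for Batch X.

Sorted (descending): 85, 68, 68, 61, 61, 61
The 2 values of 68 occupy positions 2–3 → average rank (2+3)/2 = 2.5.
The 3 values of 61 occupy positions 4–6 → average rank 5.
Batch X values → pooled ranks: 61→5, 61→5
Rank sum = 5 + 5 = 10

10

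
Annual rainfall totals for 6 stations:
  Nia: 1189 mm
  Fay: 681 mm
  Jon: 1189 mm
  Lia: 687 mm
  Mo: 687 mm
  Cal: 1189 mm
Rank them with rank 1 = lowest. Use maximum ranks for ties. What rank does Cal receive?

6

Sorted (ascending): 681, 687, 687, 1189, 1189, 1189
The 2 values of 687 occupy positions 2–3 → each gets rank 3.
The 3 values of 1189 occupy positions 4–6 → each gets rank 6.
Cal has value 1189 mm → rank 6.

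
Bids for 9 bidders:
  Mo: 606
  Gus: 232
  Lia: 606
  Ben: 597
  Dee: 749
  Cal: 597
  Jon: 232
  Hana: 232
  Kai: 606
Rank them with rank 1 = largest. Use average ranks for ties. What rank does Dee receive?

Sorted (descending): 749, 606, 606, 606, 597, 597, 232, 232, 232
The 3 values of 606 occupy positions 2–4 → average rank 3.
The 2 values of 597 occupy positions 5–6 → average rank (5+6)/2 = 5.5.
The 3 values of 232 occupy positions 7–9 → average rank 8.
Dee has value 749 → rank 1.

1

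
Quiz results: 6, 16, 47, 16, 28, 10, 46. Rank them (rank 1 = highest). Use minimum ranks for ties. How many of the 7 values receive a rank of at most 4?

5

Sorted (descending): 47, 46, 28, 16, 16, 10, 6
The 2 values of 16 occupy positions 4–5 → each gets rank 4.
Ranks ≤ 4: {1, 2, 3, 4, 4} → 5 values.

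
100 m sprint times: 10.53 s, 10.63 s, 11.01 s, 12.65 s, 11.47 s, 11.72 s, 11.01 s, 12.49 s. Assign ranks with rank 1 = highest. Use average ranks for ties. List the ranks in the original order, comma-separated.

8, 7, 5.5, 1, 4, 3, 5.5, 2

Sorted (descending): 12.65, 12.49, 11.72, 11.47, 11.01, 11.01, 10.63, 10.53
The 2 values of 11.01 occupy positions 5–6 → average rank (5+6)/2 = 5.5.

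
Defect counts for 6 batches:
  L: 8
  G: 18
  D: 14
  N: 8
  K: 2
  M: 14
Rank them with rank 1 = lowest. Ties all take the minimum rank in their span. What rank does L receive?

Sorted (ascending): 2, 8, 8, 14, 14, 18
The 2 values of 8 occupy positions 2–3 → each gets rank 2.
The 2 values of 14 occupy positions 4–5 → each gets rank 4.
L has value 8 → rank 2.

2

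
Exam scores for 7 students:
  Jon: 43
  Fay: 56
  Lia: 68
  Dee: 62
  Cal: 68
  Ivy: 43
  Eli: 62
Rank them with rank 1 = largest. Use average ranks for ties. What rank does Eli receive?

Sorted (descending): 68, 68, 62, 62, 56, 43, 43
The 2 values of 68 occupy positions 1–2 → average rank (1+2)/2 = 1.5.
The 2 values of 62 occupy positions 3–4 → average rank (3+4)/2 = 3.5.
The 2 values of 43 occupy positions 6–7 → average rank (6+7)/2 = 6.5.
Eli has value 62 → rank 3.5.

3.5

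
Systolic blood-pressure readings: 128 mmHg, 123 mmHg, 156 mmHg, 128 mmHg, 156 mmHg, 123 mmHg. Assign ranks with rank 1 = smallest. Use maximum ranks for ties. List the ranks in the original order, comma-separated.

Sorted (ascending): 123, 123, 128, 128, 156, 156
The 2 values of 123 occupy positions 1–2 → each gets rank 2.
The 2 values of 128 occupy positions 3–4 → each gets rank 4.
The 2 values of 156 occupy positions 5–6 → each gets rank 6.

4, 2, 6, 4, 6, 2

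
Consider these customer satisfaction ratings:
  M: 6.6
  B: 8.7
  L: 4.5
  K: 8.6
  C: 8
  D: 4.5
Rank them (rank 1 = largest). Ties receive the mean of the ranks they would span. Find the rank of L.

Sorted (descending): 8.7, 8.6, 8, 6.6, 4.5, 4.5
The 2 values of 4.5 occupy positions 5–6 → average rank (5+6)/2 = 5.5.
L has value 4.5 → rank 5.5.

5.5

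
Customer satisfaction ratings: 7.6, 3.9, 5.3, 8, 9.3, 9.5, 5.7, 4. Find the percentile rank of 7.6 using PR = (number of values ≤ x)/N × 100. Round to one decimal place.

N = 8.
Strictly below 7.6: 4. Equal to 7.6: 1.
PR = 5/8 × 100 = 62.5

62.5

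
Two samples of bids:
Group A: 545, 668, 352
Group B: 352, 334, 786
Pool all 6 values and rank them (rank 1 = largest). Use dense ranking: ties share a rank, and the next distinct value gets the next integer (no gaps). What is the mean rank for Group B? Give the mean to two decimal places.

3.33

Sorted (descending): 786, 668, 545, 352, 352, 334
The 2 values of 352 share dense rank 4.
Remaining distinct values take the next consecutive integers.
Group B values → pooled ranks: 352→4, 334→5, 786→1
Mean rank = (4 + 5 + 1) / 3 = 3.33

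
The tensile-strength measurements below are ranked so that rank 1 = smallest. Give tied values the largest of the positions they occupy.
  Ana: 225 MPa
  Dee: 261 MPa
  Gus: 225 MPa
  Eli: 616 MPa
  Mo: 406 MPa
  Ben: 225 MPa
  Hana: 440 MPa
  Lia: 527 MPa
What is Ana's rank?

3

Sorted (ascending): 225, 225, 225, 261, 406, 440, 527, 616
The 3 values of 225 occupy positions 1–3 → each gets rank 3.
Ana has value 225 MPa → rank 3.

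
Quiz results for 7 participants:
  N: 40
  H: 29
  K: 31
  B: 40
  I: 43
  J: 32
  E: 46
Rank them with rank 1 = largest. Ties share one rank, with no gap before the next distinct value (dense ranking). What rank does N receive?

Sorted (descending): 46, 43, 40, 40, 32, 31, 29
The 2 values of 40 share dense rank 3.
Remaining distinct values take the next consecutive integers.
N has value 40 → rank 3.

3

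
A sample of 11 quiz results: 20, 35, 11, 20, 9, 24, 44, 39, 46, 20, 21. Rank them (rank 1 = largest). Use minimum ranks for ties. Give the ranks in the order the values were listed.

Sorted (descending): 46, 44, 39, 35, 24, 21, 20, 20, 20, 11, 9
The 3 values of 20 occupy positions 7–9 → each gets rank 7.

7, 4, 10, 7, 11, 5, 2, 3, 1, 7, 6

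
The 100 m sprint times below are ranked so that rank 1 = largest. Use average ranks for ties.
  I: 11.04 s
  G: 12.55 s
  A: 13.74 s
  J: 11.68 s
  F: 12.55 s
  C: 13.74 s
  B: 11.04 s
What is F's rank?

3.5

Sorted (descending): 13.74, 13.74, 12.55, 12.55, 11.68, 11.04, 11.04
The 2 values of 13.74 occupy positions 1–2 → average rank (1+2)/2 = 1.5.
The 2 values of 12.55 occupy positions 3–4 → average rank (3+4)/2 = 3.5.
The 2 values of 11.04 occupy positions 6–7 → average rank (6+7)/2 = 6.5.
F has value 12.55 s → rank 3.5.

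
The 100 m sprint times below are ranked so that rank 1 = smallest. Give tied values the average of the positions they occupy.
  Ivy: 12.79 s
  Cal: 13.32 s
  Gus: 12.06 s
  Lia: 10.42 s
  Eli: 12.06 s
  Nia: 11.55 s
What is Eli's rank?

Sorted (ascending): 10.42, 11.55, 12.06, 12.06, 12.79, 13.32
The 2 values of 12.06 occupy positions 3–4 → average rank (3+4)/2 = 3.5.
Eli has value 12.06 s → rank 3.5.

3.5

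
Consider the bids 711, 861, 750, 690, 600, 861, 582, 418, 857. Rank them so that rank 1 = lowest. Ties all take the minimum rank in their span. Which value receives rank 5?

711

Sorted (ascending): 418, 582, 600, 690, 711, 750, 857, 861, 861
The 2 values of 861 occupy positions 8–9 → each gets rank 8.
Rank 5 → value 711.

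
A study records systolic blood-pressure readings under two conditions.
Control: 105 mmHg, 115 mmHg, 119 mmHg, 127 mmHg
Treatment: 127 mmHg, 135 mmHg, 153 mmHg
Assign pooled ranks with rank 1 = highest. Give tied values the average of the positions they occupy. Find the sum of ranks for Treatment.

Sorted (descending): 153, 135, 127, 127, 119, 115, 105
The 2 values of 127 occupy positions 3–4 → average rank (3+4)/2 = 3.5.
Treatment values → pooled ranks: 127→3.5, 135→2, 153→1
Rank sum = 3.5 + 2 + 1 = 6.5

6.5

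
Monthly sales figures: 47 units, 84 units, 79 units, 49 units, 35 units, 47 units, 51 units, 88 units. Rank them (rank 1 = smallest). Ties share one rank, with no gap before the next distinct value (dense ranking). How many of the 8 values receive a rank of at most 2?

Sorted (ascending): 35, 47, 47, 49, 51, 79, 84, 88
The 2 values of 47 share dense rank 2.
Remaining distinct values take the next consecutive integers.
Ranks ≤ 2: {1, 2, 2} → 3 values.

3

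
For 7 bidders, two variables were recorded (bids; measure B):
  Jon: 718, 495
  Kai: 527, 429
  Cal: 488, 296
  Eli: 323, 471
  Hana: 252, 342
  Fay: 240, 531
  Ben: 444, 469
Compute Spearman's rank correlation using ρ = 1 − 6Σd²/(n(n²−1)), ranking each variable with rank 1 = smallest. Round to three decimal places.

-0.179

Ranks of variable 1: 7, 6, 5, 3, 2, 1, 4
Ranks of variable 2: 6, 3, 1, 5, 2, 7, 4
d = r₁ − r₂: 1, 3, 4, -2, 0, -6, 0
d²: 1, 9, 16, 4, 0, 36, 0; Σd² = 66
ρ = 1 − 6·66/(7·48) = 1 − 396/336 = -0.179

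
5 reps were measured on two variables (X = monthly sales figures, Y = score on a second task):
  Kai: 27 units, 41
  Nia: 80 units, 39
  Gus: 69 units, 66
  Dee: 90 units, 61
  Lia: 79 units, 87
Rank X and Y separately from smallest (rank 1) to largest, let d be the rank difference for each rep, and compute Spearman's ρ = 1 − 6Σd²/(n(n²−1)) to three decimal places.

Ranks of variable 1: 1, 4, 2, 5, 3
Ranks of variable 2: 2, 1, 4, 3, 5
d = r₁ − r₂: -1, 3, -2, 2, -2
d²: 1, 9, 4, 4, 4; Σd² = 22
ρ = 1 − 6·22/(5·24) = 1 − 132/120 = -0.100

-0.100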